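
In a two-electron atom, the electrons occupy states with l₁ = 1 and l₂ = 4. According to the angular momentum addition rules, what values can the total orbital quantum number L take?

By the triangle rule, |l₁ − l₂| ≤ L ≤ l₁ + l₂.
L ∈ {3, 4, 5}.

L = 3, 4, 5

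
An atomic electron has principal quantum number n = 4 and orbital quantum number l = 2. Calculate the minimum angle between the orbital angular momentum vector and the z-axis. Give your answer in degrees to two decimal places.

θ_min ≈ 35.26°

|L|² = l(l+1)ℏ² = 6ℏ², so |L| = √6 ℏ.
The smallest angle corresponds to the largest L_z, i.e. m_l = l = 2, giving L_z = 2ℏ.
cos θ_min = 2/√6, so θ_min ≈ 35.26°.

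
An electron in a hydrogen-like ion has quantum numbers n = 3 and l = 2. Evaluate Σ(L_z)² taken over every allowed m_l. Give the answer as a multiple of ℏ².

m_l ∈ {-2, -1, 0, 1, 2}.
Σ m_l² = 2·(1 + 4) = 10.

Σ(L_z)² = 10 ℏ²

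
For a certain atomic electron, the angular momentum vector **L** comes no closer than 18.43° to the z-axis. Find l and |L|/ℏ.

At minimum angle, m_l = l, so cos θ = l/√(l(l+1)); cos²θ = l/(l+1) = 0.9001.
Thus l = 0.9001/(1 − 0.9001) ≈ 9.
Then |L| = ℏ√(9·10) = 3√10 ℏ.

l = 9, |L| = 3√10 ℏ ≈ 9.487ℏ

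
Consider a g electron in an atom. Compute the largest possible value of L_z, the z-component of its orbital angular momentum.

L_z,max = 4ℏ

The letter g corresponds to l = 4.
L_z = m_l ℏ with m_l ∈ {−4, …, 4}; the maximum is m_l = 4.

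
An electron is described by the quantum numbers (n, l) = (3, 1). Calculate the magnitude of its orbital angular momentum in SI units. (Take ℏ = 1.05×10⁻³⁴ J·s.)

|L| = ℏ√(l(l+1)) = ℏ√(1·2) = √2 ℏ
Numerically, |L| = 1.414 × (1.05×10⁻³⁴ J·s) = 1.48×10⁻³⁴ J·s.

|L| = 1.48×10⁻³⁴ J·s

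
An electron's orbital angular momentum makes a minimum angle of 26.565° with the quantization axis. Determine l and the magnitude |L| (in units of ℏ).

l = 4, |L| = 2√5 ℏ ≈ 4.472ℏ

cos θ_min = l/√(l(l+1)) = √(l/(l+1)), so l/(l+1) = cos²(26.565°) = 0.8000.
Solving: l = 4.
Then |L| = ℏ√(4·5) = 2√5 ℏ.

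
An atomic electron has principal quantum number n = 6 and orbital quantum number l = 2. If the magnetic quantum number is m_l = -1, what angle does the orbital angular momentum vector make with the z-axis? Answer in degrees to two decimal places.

|L|² = l(l+1)ℏ² = 6ℏ², so |L| = √6 ℏ.
L_z = m_l ℏ = −1ℏ.
cos θ = L_z/|L| = -1/√6, so θ ≈ 114.09°.

θ ≈ 114.09°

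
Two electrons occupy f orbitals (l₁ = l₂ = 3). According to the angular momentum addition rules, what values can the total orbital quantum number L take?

Angular momentum addition gives L = |l₁ − l₂|, …, l₁ + l₂.
L ∈ {0, 1, 2, 3, 4, 5, 6}.

L = 0, 1, 2, 3, 4, 5, 6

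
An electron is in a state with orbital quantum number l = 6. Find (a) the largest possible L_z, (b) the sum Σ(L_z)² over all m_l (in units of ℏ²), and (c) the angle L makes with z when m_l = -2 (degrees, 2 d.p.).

L_z,max = lℏ = 6ℏ.
Σ m_l² = 182, so Σ(L_z)² = 182 ℏ².
For m_l = -2: cos θ = -2/√42, θ ≈ 107.98°.

L_z,max = 6ℏ; Σ(L_z)² = 182 ℏ²; θ(m_l=-2) ≈ 107.98°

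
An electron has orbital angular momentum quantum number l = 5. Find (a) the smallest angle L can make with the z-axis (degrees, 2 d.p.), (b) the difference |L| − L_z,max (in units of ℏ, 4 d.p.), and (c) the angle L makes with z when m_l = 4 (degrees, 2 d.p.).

cos θ_min = 5/√30, so θ_min ≈ 24.09°.
|L| − L_z,max = (√30 − 5)ℏ ≈ 0.4772ℏ.
For m_l = 4: cos θ = 4/√30, θ ≈ 43.09°.

θ_min ≈ 24.09°; |L|−L_z,max ≈ 0.4772ℏ; θ(m_l=4) ≈ 43.09°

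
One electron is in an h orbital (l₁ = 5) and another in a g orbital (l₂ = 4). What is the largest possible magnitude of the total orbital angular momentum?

|L_tot|_max = 3√10 ℏ ≈ 9.487ℏ

L runs from |5 − 4| = 1 to 5 + 4 = 9.
Allowed values: L = 1, 2, 3, 4, 5, 6, 7, 8, 9.
The largest magnitude corresponds to L = 9: |L_tot| = ℏ√(9·10) = 3√10 ℏ.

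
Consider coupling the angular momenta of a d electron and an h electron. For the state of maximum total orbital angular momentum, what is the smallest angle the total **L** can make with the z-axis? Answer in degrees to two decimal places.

By the triangle rule, |l₁ − l₂| ≤ L ≤ l₁ + l₂.
Allowed values: L = 3, 4, 5, 6, 7.
The maximum is L = 7, with |L_tot| = ℏ√(7·8) = 2√14 ℏ.
The minimum angle with z is arccos(7/√56) ≈ 20.70°.

θ_min ≈ 20.70°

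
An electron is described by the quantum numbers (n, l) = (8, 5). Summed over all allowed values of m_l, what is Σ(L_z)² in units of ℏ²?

The allowed m_l values are -5, -4, -3, -2, -1, 0, 1, 2, 3, 4, 5.
Σ m_l² = l(l+1)(2l+1)/3 = 5·6·11/3 = 110.

Σ(L_z)² = 110 ℏ²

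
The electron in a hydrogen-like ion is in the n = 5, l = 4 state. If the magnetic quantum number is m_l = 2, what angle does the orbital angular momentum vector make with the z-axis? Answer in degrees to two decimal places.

|L|² = l(l+1)ℏ² = 20ℏ², so |L| = 2√5 ℏ.
L_z = m_l ℏ = 2ℏ.
cos θ = L_z/|L| = 2/√20, so θ ≈ 63.43°.

θ ≈ 63.43°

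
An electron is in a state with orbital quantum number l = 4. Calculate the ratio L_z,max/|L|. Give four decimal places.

L_z,max/|L| = 0.8944

|L| = 2√5 ℏ ≈ 4.4721ℏ, while L_z,max = lℏ = 4ℏ.
L_z,max/|L| = 4/√20 = 0.8944.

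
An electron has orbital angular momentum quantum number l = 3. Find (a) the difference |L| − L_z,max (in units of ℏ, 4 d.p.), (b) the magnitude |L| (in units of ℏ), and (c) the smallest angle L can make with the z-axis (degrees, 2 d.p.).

|L| − L_z,max = (2√3 − 3)ℏ ≈ 0.4641ℏ.
|L| = ℏ√(3·4) = 2√3 ℏ ≈ 3.464ℏ.
cos θ_min = 3/√12, so θ_min ≈ 30.00°.

|L|−L_z,max ≈ 0.4641ℏ; |L| = 2√3 ℏ ≈ 3.464ℏ; θ_min ≈ 30.00°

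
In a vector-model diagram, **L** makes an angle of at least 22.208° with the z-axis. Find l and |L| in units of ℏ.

At minimum angle, m_l = l, so cos θ = l/√(l(l+1)); cos²θ = l/(l+1) = 0.8571.
Thus l = 0.8571/(1 − 0.8571) ≈ 6.
Then |L| = ℏ√(6·7) = √42 ℏ.

l = 6, |L| = √42 ℏ ≈ 6.481ℏ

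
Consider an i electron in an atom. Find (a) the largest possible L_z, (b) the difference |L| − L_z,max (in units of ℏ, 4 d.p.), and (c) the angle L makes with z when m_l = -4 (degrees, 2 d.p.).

For an i orbital, l = 6.
L_z,max = lℏ = 6ℏ.
|L| − L_z,max = (√42 − 6)ℏ ≈ 0.4807ℏ.
For m_l = -4: cos θ = -4/√42, θ ≈ 128.11°.

L_z,max = 6ℏ; |L|−L_z,max ≈ 0.4807ℏ; θ(m_l=-4) ≈ 128.11°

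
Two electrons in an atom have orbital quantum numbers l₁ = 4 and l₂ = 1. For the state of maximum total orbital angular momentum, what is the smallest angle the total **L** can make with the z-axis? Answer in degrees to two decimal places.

The total orbital quantum number L ranges from |l₁ − l₂| to l₁ + l₂ in integer steps.
L ∈ {3, 4, 5}.
The maximum is L = 5, with |L_tot| = ℏ√(5·6) = √30 ℏ.
The minimum angle with z is arccos(5/√30) ≈ 24.09°.

θ_min ≈ 24.09°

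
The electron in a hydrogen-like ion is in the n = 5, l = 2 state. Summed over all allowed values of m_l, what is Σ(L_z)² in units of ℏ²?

Σ(L_z)² = 10 ℏ²

m_l runs from −2 to 2, i.e. {-2, -1, 0, 1, 2}.
Summing m² from −2 to 2: Σ m_l² = 10.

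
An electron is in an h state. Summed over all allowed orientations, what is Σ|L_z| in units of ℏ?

The letter h corresponds to l = 5.
m_l runs from −5 to 5, i.e. {-5, -4, -3, -2, -1, 0, 1, 2, 3, 4, 5}.
Σ|m_l| = 2(1+2+…+5) = 30.

Σ|L_z| = 30 ℏ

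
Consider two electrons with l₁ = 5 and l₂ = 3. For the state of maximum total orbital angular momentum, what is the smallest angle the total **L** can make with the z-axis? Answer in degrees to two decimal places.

θ_min ≈ 19.47°

By the triangle rule, |l₁ − l₂| ≤ L ≤ l₁ + l₂.
Allowed values: L = 2, 3, 4, 5, 6, 7, 8.
The maximum is L = 8, with |L_tot| = ℏ√(8·9) = 6√2 ℏ.
The minimum angle with z is arccos(8/√72) ≈ 19.47°.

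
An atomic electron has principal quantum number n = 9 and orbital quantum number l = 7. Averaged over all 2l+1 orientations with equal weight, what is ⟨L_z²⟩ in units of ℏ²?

The allowed m_l values are -7, -6, -5, -4, -3, -2, -1, 0, 1, 2, 3, 4, 5, 6, 7.
⟨L_z²⟩ = ℏ²·(Σ m_l²)/(2l+1) = ℏ²·280/15 = 18.67ℏ².

⟨L_z²⟩ = 18.67 ℏ²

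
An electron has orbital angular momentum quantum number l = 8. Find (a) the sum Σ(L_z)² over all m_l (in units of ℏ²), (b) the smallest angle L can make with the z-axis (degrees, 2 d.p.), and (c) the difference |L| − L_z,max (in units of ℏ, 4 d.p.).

Σ(L_z)² = 408 ℏ²; θ_min ≈ 19.47°; |L|−L_z,max ≈ 0.4853ℏ

Σ m_l² = 408, so Σ(L_z)² = 408 ℏ².
cos θ_min = 8/√72, so θ_min ≈ 19.47°.
|L| − L_z,max = (6√2 − 8)ℏ ≈ 0.4853ℏ.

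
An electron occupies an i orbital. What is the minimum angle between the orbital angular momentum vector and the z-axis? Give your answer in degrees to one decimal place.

θ_min ≈ 22.2°

The letter i corresponds to l = 6.
|L| = √(l(l+1)) ℏ = √42 ℏ.
The smallest angle corresponds to the largest L_z, i.e. m_l = l = 6, giving L_z = 6ℏ.
cos θ_min = 6/√42, so θ_min ≈ 22.2°.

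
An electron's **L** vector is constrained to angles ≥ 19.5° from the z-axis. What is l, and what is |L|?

cos θ_min = l/√(l(l+1)) = √(l/(l+1)), so l/(l+1) = cos²(19.5°) = 0.8886.
Thus l = 0.8886/(1 − 0.8886) ≈ 8.
Then |L| = ℏ√(8·9) = 6√2 ℏ.

l = 8, |L| = 6√2 ℏ ≈ 8.485ℏ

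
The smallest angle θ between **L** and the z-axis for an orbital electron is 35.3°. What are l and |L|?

cos θ_min = l/√(l(l+1)) = √(l/(l+1)), so l/(l+1) = cos²(35.3°) = 0.6661.
Thus l = 0.6661/(1 − 0.6661) ≈ 2.
Then |L| = ℏ√(2·3) = √6 ℏ.

l = 2, |L| = √6 ℏ ≈ 2.449ℏ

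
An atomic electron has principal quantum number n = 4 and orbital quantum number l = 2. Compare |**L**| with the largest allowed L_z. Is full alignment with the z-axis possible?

No: L_z,max = 2ℏ < |L| = √6 ℏ ≈ 2.449ℏ

|L| = √6 ℏ ≈ 2.4495ℏ, while L_z,max = lℏ = 2ℏ.
Since |L| > L_z,max, the vector can never point exactly along z; the closest it comes is θ_min = arccos(2/√6) ≈ 35.3°.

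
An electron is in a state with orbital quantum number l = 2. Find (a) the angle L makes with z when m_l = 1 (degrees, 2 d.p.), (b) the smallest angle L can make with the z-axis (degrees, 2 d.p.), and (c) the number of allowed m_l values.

θ(m_l=1) ≈ 65.91°; θ_min ≈ 35.26°; 5 values

For m_l = 1: cos θ = 1/√6, θ ≈ 65.91°.
cos θ_min = 2/√6, so θ_min ≈ 35.26°.
There are 2l+1 = 5 values of m_l.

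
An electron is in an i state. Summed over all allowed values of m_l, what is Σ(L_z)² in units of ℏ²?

Σ(L_z)² = 182 ℏ²

For an i orbital, l = 6.
m_l ∈ {-6, -5, -4, -3, -2, -1, 0, 1, 2, 3, 4, 5, 6}.
Σ m_l² = 2·(1 + 4 + 9 + 16 + 25 + 36) = 182.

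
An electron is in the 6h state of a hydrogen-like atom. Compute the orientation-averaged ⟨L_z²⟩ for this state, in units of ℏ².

For 6h, l = 5.
The allowed m_l values are -5, -4, -3, -2, -1, 0, 1, 2, 3, 4, 5.
Average of L_z² over 11 states: 110/11 ℏ² = 10 ℏ².

⟨L_z²⟩ = 10 ℏ²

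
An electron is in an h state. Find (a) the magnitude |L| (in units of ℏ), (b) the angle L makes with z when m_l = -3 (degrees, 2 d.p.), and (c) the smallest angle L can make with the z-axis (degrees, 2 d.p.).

|L| = √30 ℏ ≈ 5.477ℏ; θ(m_l=-3) ≈ 123.21°; θ_min ≈ 24.09°

The letter h corresponds to l = 5.
|L| = ℏ√(5·6) = √30 ℏ ≈ 5.477ℏ.
For m_l = -3: cos θ = -3/√30, θ ≈ 123.21°.
cos θ_min = 5/√30, so θ_min ≈ 24.09°.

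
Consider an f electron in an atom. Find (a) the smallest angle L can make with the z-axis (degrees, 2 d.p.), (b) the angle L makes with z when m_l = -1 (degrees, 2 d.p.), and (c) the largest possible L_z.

An f state has l = 3.
cos θ_min = 3/√12, so θ_min ≈ 30.00°.
For m_l = -1: cos θ = -1/√12, θ ≈ 106.78°.
L_z,max = lℏ = 3ℏ.

θ_min ≈ 30.00°; θ(m_l=-1) ≈ 106.78°; L_z,max = 3ℏ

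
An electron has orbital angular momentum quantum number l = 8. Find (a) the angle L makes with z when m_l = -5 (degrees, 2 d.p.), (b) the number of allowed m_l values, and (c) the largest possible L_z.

For m_l = -5: cos θ = -5/√72, θ ≈ 126.10°.
There are 2l+1 = 17 values of m_l.
L_z,max = lℏ = 8ℏ.

θ(m_l=-5) ≈ 126.10°; 17 values; L_z,max = 8ℏ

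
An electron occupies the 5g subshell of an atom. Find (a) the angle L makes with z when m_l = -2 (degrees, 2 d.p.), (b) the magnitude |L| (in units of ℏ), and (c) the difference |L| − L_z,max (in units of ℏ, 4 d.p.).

θ(m_l=-2) ≈ 116.57°; |L| = 2√5 ℏ ≈ 4.472ℏ; |L|−L_z,max ≈ 0.4721ℏ

5g means n = 5, l = 4.
For m_l = -2: cos θ = -2/√20, θ ≈ 116.57°.
|L| = ℏ√(4·5) = 2√5 ℏ ≈ 4.472ℏ.
|L| − L_z,max = (2√5 − 4)ℏ ≈ 0.4721ℏ.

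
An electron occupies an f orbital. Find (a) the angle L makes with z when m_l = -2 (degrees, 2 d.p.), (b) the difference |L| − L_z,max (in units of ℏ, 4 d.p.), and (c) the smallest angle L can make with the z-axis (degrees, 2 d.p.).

F corresponds to l = 3.
For m_l = -2: cos θ = -2/√12, θ ≈ 125.26°.
|L| − L_z,max = (2√3 − 3)ℏ ≈ 0.4641ℏ.
cos θ_min = 3/√12, so θ_min ≈ 30.00°.

θ(m_l=-2) ≈ 125.26°; |L|−L_z,max ≈ 0.4641ℏ; θ_min ≈ 30.00°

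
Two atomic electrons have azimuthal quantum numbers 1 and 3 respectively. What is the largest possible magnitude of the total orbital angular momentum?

|L_tot|_max = 2√5 ℏ ≈ 4.472ℏ

The total orbital quantum number L ranges from |l₁ − l₂| to l₁ + l₂ in integer steps.
Allowed values: L = 2, 3, 4.
The largest magnitude corresponds to L = 4: |L_tot| = ℏ√(4·5) = 2√5 ℏ.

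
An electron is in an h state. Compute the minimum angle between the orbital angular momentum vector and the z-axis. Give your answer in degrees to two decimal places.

An h state has l = 5.
|L| = √(l(l+1)) ℏ = √30 ℏ.
The smallest angle corresponds to the largest L_z, i.e. m_l = l = 5, giving L_z = 5ℏ.
cos θ_min = 5/√30, so θ_min ≈ 24.09°.

θ_min ≈ 24.09°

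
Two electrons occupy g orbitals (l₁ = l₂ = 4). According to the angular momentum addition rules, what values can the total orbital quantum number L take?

L = 0, 1, 2, 3, 4, 5, 6, 7, 8

The total orbital quantum number L ranges from |l₁ − l₂| to l₁ + l₂ in integer steps.
So L can be 0, 1, 2, 3, 4, 5, 6, 7, 8.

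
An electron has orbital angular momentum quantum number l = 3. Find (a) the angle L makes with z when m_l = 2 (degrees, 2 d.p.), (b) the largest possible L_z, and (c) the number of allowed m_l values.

For m_l = 2: cos θ = 2/√12, θ ≈ 54.74°.
L_z,max = lℏ = 3ℏ.
There are 2l+1 = 7 values of m_l.

θ(m_l=2) ≈ 54.74°; L_z,max = 3ℏ; 7 values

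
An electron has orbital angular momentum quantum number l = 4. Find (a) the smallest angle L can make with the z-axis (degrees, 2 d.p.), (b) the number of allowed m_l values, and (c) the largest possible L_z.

cos θ_min = 4/√20, so θ_min ≈ 26.57°.
There are 2l+1 = 9 values of m_l.
L_z,max = lℏ = 4ℏ.

θ_min ≈ 26.57°; 9 values; L_z,max = 4ℏ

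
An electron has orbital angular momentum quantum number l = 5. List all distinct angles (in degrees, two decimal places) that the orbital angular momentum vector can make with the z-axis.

|L| = ℏ√(l(l+1)) = √30 ℏ.
cos θ = m_l/√30 for each m_l ∈ {-5, -4, -3, -2, -1, 0, 1, 2, 3, 4, 5}.

θ ∈ {24.09°, 43.09°, 56.79°, 68.58°, 79.48°, 90.00°, 100.52°, 111.42°, 123.21°, 136.91°, 155.91°}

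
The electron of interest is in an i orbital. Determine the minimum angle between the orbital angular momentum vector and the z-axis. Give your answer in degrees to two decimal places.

θ_min ≈ 22.21°

The letter i corresponds to l = 6.
|L| = √(l(l+1)) ℏ = √42 ℏ.
The smallest angle corresponds to the largest L_z, i.e. m_l = l = 6, giving L_z = 6ℏ.
cos θ_min = 6/√42, so θ_min ≈ 22.21°.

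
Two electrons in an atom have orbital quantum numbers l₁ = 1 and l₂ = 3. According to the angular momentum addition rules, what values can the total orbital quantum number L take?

L = 2, 3, 4

Angular momentum addition gives L = |l₁ − l₂|, …, l₁ + l₂.
So L can be 2, 3, 4.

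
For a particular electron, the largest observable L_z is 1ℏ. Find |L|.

The maximum L_z equals lℏ, giving l = 1.
|L| = ℏ√(l(l+1)) = √2 ℏ.

|L| = √2 ℏ ≈ 1.414ℏ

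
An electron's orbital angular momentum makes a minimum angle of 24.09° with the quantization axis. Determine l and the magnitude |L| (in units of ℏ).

cos θ_min = l/√(l(l+1)) = √(l/(l+1)), so l/(l+1) = cos²(24.09°) = 0.8334.
Solving: l = 5.
Then |L| = ℏ√(5·6) = √30 ℏ.

l = 5, |L| = √30 ℏ ≈ 5.477ℏ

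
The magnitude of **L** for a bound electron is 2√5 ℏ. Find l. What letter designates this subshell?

l = 4 (g orbital)

(|L|/ℏ)² = l(l+1) = 20.
Solving: l = 4.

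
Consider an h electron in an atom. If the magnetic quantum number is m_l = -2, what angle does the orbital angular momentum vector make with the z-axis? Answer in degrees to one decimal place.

For an h orbital, l = 5.
|L| = ℏ√(l(l+1)) = √30 ℏ.
L_z = m_l ℏ = −2ℏ.
cos θ = L_z/|L| = -2/√30, so θ ≈ 111.4°.

θ ≈ 111.4°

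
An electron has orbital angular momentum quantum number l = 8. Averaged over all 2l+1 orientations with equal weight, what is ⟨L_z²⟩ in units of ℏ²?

⟨L_z²⟩ = 24 ℏ²

m_l runs from −8 to 8, i.e. {-8, -7, -6, -5, -4, -3, -2, -1, 0, 1, 2, 3, 4, 5, 6, 7, 8}.
Average of L_z² over 17 states: 408/17 ℏ² = 24 ℏ².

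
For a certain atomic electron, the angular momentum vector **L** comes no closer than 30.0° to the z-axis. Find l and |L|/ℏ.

cos²θ_min = l/(l+1) = 0.7500.
Solving: l = 3.
Then |L| = ℏ√(3·4) = 2√3 ℏ.

l = 3, |L| = 2√3 ℏ ≈ 3.464ℏ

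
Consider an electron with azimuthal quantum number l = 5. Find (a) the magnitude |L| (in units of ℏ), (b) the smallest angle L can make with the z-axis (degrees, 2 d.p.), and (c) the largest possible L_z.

|L| = ℏ√(5·6) = √30 ℏ ≈ 5.477ℏ.
cos θ_min = 5/√30, so θ_min ≈ 24.09°.
L_z,max = lℏ = 5ℏ.

|L| = √30 ℏ ≈ 5.477ℏ; θ_min ≈ 24.09°; L_z,max = 5ℏ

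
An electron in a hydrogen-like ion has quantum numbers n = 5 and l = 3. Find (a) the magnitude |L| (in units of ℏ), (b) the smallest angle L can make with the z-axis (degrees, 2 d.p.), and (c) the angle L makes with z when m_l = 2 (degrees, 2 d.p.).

|L| = 2√3 ℏ ≈ 3.464ℏ; θ_min ≈ 30.00°; θ(m_l=2) ≈ 54.74°

|L| = ℏ√(3·4) = 2√3 ℏ ≈ 3.464ℏ.
cos θ_min = 3/√12, so θ_min ≈ 30.00°.
For m_l = 2: cos θ = 2/√12, θ ≈ 54.74°.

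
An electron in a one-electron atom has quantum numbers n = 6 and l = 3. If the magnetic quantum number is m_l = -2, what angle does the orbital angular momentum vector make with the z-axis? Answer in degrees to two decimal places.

θ ≈ 125.26°

|L| = ℏ√(l(l+1)) = 2√3 ℏ.
L_z = m_l ℏ = −2ℏ.
cos θ = L_z/|L| = -2/√12, so θ ≈ 125.26°.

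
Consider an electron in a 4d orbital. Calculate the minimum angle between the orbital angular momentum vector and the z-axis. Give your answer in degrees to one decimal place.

θ_min ≈ 35.3°

4d means n = 4, l = 2.
|L| = √(l(l+1)) ℏ = √6 ℏ.
The smallest angle corresponds to the largest L_z, i.e. m_l = l = 2, giving L_z = 2ℏ.
cos θ_min = 2/√6, so θ_min ≈ 35.3°.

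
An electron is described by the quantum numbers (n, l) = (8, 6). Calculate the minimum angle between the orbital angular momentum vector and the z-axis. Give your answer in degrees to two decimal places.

θ_min ≈ 22.21°

|L| = ℏ√(l(l+1)) = √42 ℏ.
The smallest angle corresponds to the largest L_z, i.e. m_l = l = 6, giving L_z = 6ℏ.
cos θ_min = 6/√42, so θ_min ≈ 22.21°.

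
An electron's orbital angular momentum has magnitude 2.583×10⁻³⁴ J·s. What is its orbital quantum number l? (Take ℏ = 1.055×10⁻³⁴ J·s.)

In units of ℏ, |L| ≈ 2.448.
(|L|/ℏ)² = l(l+1) ≈ 5.99 ⇒ l = 2.

l = 2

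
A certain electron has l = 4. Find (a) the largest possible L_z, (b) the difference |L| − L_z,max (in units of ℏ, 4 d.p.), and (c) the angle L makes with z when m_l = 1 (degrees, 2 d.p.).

L_z,max = 4ℏ; |L|−L_z,max ≈ 0.4721ℏ; θ(m_l=1) ≈ 77.08°

L_z,max = lℏ = 4ℏ.
|L| − L_z,max = (2√5 − 4)ℏ ≈ 0.4721ℏ.
For m_l = 1: cos θ = 1/√20, θ ≈ 77.08°.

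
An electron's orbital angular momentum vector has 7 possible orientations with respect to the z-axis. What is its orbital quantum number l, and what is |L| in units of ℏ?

Since there are 2l+1 = 7 values of m_l, l = 3.
Then |L| = √(l(l+1)) ℏ = 2√3 ℏ.

l = 3, |L| = 2√3 ℏ ≈ 3.464ℏ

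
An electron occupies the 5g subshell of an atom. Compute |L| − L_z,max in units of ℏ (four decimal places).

|L| − L_z,max ≈ 0.4721ℏ

The 5g subshell has l = 4.
|L| = 2√5 ℏ ≈ 4.4721ℏ, while L_z,max = lℏ = 4ℏ.
The difference is (2√5 − 4)ℏ ≈ 0.4721ℏ.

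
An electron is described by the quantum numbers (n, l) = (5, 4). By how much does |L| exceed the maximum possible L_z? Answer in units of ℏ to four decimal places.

|L| − L_z,max ≈ 0.4721ℏ

|L| = 2√5 ℏ ≈ 4.4721ℏ, while L_z,max = lℏ = 4ℏ.
The difference is (2√5 − 4)ℏ ≈ 0.4721ℏ.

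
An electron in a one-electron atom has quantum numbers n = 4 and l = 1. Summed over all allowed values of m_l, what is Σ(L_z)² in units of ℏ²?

Σ(L_z)² = 2 ℏ²

m_l runs from −1 to 1, i.e. {-1, 0, 1}.
Summing m² from −1 to 1: Σ m_l² = 2.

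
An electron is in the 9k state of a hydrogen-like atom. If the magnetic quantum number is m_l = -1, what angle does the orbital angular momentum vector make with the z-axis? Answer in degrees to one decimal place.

θ ≈ 97.7°

The 9k subshell has l = 7.
|L| = √(l(l+1)) ℏ = 2√14 ℏ.
L_z = m_l ℏ = −1ℏ.
cos θ = L_z/|L| = -1/√56, so θ ≈ 97.7°.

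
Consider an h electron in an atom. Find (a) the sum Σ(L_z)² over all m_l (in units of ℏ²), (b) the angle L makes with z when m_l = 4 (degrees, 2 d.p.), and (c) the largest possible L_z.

For an h orbital, l = 5.
Σ m_l² = 110, so Σ(L_z)² = 110 ℏ².
For m_l = 4: cos θ = 4/√30, θ ≈ 43.09°.
L_z,max = lℏ = 5ℏ.

Σ(L_z)² = 110 ℏ²; θ(m_l=4) ≈ 43.09°; L_z,max = 5ℏ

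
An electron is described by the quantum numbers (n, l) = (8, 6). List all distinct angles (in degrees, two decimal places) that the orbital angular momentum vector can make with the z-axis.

θ ∈ {22.21°, 39.51°, 51.89°, 62.42°, 72.02°, 81.12°, 90.00°, 98.88°, 107.98°, 117.58°, 128.11°, 140.49°, 157.79°}

|L|² = l(l+1)ℏ² = 42ℏ², so |L| = √42 ℏ.
cos θ = m_l/√42 for each m_l ∈ {-6, -5, -4, -3, -2, -1, 0, 1, 2, 3, 4, 5, 6}.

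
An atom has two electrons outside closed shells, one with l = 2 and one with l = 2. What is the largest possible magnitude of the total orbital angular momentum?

|L_tot|_max = 2√5 ℏ ≈ 4.472ℏ

Angular momentum addition gives L = |l₁ − l₂|, …, l₁ + l₂.
So L can be 0, 1, 2, 3, 4.
The largest magnitude corresponds to L = 4: |L_tot| = ℏ√(4·5) = 2√5 ℏ.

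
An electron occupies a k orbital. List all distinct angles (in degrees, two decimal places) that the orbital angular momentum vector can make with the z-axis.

θ ∈ {20.70°, 36.70°, 48.08°, 57.69°, 66.37°, 74.50°, 82.32°, 90.00°, 97.68°, 105.50°, 113.63°, 122.31°, 131.92°, 143.30°, 159.30°}

A k state has l = 7.
|L| = ℏ√(l(l+1)) = 2√14 ℏ.
cos θ = m_l/√56 for each m_l ∈ {-7, -6, -5, -4, -3, -2, -1, 0, 1, 2, 3, 4, 5, 6, 7}.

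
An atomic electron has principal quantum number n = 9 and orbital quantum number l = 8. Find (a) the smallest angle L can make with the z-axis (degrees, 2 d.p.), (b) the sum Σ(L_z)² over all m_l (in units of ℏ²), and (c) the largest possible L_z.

θ_min ≈ 19.47°; Σ(L_z)² = 408 ℏ²; L_z,max = 8ℏ

cos θ_min = 8/√72, so θ_min ≈ 19.47°.
Σ m_l² = 408, so Σ(L_z)² = 408 ℏ².
L_z,max = lℏ = 8ℏ.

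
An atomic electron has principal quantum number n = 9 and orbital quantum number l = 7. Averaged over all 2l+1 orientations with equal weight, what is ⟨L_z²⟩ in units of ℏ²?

⟨L_z²⟩ = 18.67 ℏ²

m_l runs from −7 to 7, i.e. {-7, -6, -5, -4, -3, -2, -1, 0, 1, 2, 3, 4, 5, 6, 7}.
⟨L_z²⟩ = ℏ²·(Σ m_l²)/(2l+1) = ℏ²·280/15 = 18.67ℏ².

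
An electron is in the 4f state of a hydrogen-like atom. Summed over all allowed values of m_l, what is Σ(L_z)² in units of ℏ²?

4f means n = 4, l = 3.
The allowed m_l values are -3, -2, -1, 0, 1, 2, 3.
Σ m_l² = l(l+1)(2l+1)/3 = 3·4·7/3 = 28.

Σ(L_z)² = 28 ℏ²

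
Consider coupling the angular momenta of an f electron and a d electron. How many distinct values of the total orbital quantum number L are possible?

The total orbital quantum number L ranges from |l₁ − l₂| to l₁ + l₂ in integer steps.
So L can be 1, 2, 3, 4, 5.
That is 5 values.

5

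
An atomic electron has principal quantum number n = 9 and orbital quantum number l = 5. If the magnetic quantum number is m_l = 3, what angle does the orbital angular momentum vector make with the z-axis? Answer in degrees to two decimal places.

θ ≈ 56.79°

|L|² = l(l+1)ℏ² = 30ℏ², so |L| = √30 ℏ.
L_z = m_l ℏ = 3ℏ.
cos θ = L_z/|L| = 3/√30, so θ ≈ 56.79°.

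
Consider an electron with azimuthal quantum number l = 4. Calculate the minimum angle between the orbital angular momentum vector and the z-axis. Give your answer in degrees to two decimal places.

|L| = √(l(l+1)) ℏ = 2√5 ℏ.
The smallest angle corresponds to the largest L_z, i.e. m_l = l = 4, giving L_z = 4ℏ.
cos θ_min = 4/√20, so θ_min ≈ 26.57°.

θ_min ≈ 26.57°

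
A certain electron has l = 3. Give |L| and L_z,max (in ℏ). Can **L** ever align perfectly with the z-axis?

No: L_z,max = 3ℏ < |L| = 2√3 ℏ ≈ 3.464ℏ

|L| = 2√3 ℏ ≈ 3.4641ℏ, while L_z,max = lℏ = 3ℏ.
Since |L| > L_z,max, the vector can never point exactly along z; the closest it comes is θ_min = arccos(3/√12) ≈ 30.0°.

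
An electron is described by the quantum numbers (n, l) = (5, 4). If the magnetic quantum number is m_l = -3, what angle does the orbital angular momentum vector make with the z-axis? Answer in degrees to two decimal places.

θ ≈ 132.13°

|L|² = l(l+1)ℏ² = 20ℏ², so |L| = 2√5 ℏ.
L_z = m_l ℏ = −3ℏ.
cos θ = L_z/|L| = -3/√20, so θ ≈ 132.13°.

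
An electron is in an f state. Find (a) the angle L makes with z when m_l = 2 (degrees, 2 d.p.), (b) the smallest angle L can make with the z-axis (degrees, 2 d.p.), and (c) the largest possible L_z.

θ(m_l=2) ≈ 54.74°; θ_min ≈ 30.00°; L_z,max = 3ℏ

An f state has l = 3.
For m_l = 2: cos θ = 2/√12, θ ≈ 54.74°.
cos θ_min = 3/√12, so θ_min ≈ 30.00°.
L_z,max = lℏ = 3ℏ.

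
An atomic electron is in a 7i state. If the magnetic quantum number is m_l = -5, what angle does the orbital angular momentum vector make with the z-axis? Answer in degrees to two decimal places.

θ ≈ 140.49°

7i means n = 7, l = 6.
|L| = √(l(l+1)) ℏ = √42 ℏ.
L_z = m_l ℏ = −5ℏ.
cos θ = L_z/|L| = -5/√42, so θ ≈ 140.49°.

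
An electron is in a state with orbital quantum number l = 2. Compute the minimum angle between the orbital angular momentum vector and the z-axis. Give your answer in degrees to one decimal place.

θ_min ≈ 35.3°

|L| = √(l(l+1)) ℏ = √6 ℏ.
The smallest angle corresponds to the largest L_z, i.e. m_l = l = 2, giving L_z = 2ℏ.
cos θ_min = 2/√6, so θ_min ≈ 35.3°.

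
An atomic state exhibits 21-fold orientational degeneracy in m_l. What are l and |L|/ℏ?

l = 10, |L| = √110 ℏ ≈ 10.488ℏ

21 = 2l + 1, so l = (21−1)/2 = 10.
|L| = ℏ√(l(l+1)) = ℏ√(10·11) = √110 ℏ.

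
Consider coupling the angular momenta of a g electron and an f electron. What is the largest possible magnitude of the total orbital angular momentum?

The total orbital quantum number L ranges from |l₁ − l₂| to l₁ + l₂ in integer steps.
L ∈ {1, 2, 3, 4, 5, 6, 7}.
The largest magnitude corresponds to L = 7: |L_tot| = ℏ√(7·8) = 2√14 ℏ.

|L_tot|_max = 2√14 ℏ ≈ 7.483ℏ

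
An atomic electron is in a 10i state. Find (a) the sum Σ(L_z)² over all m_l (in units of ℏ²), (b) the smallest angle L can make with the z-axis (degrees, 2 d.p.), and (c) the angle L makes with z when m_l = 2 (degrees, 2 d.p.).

Σ(L_z)² = 182 ℏ²; θ_min ≈ 22.21°; θ(m_l=2) ≈ 72.02°

10i means n = 10, l = 6.
Σ m_l² = 182, so Σ(L_z)² = 182 ℏ².
cos θ_min = 6/√42, so θ_min ≈ 22.21°.
For m_l = 2: cos θ = 2/√42, θ ≈ 72.02°.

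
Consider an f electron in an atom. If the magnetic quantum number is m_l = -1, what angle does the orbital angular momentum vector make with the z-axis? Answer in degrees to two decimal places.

For an f orbital, l = 3.
|L|² = l(l+1)ℏ² = 12ℏ², so |L| = 2√3 ℏ.
L_z = m_l ℏ = −1ℏ.
cos θ = L_z/|L| = -1/√12, so θ ≈ 106.78°.

θ ≈ 106.78°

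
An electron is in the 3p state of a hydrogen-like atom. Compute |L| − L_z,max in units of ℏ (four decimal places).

3p means n = 3, l = 1.
|L| = √2 ℏ ≈ 1.4142ℏ, while L_z,max = lℏ = 1ℏ.
The difference is (√2 − 1)ℏ ≈ 0.4142ℏ.

|L| − L_z,max ≈ 0.4142ℏ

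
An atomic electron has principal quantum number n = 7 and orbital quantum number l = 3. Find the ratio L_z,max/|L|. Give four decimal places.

|L| = 2√3 ℏ ≈ 3.4641ℏ, while L_z,max = lℏ = 3ℏ.
L_z,max/|L| = 3/√12 = 0.8660.

L_z,max/|L| = 0.8660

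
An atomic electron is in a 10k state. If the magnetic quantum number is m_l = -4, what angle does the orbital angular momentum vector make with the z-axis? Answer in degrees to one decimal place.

θ ≈ 122.3°

The 10k subshell has l = 7.
|L|² = l(l+1)ℏ² = 56ℏ², so |L| = 2√14 ℏ.
L_z = m_l ℏ = −4ℏ.
cos θ = L_z/|L| = -4/√56, so θ ≈ 122.3°.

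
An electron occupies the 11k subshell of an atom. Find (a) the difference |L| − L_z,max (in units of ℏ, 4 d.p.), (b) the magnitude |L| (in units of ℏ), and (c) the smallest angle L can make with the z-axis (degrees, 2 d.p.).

|L|−L_z,max ≈ 0.4833ℏ; |L| = 2√14 ℏ ≈ 7.483ℏ; θ_min ≈ 20.70°

11k means n = 11, l = 7.
|L| − L_z,max = (2√14 − 7)ℏ ≈ 0.4833ℏ.
|L| = ℏ√(7·8) = 2√14 ℏ ≈ 7.483ℏ.
cos θ_min = 7/√56, so θ_min ≈ 20.70°.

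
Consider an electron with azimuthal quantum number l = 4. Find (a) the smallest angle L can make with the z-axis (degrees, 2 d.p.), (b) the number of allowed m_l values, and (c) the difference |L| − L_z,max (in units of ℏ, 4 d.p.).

θ_min ≈ 26.57°; 9 values; |L|−L_z,max ≈ 0.4721ℏ

cos θ_min = 4/√20, so θ_min ≈ 26.57°.
There are 2l+1 = 9 values of m_l.
|L| − L_z,max = (2√5 − 4)ℏ ≈ 0.4721ℏ.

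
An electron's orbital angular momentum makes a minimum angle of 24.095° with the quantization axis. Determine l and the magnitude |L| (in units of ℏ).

cos θ_min = l/√(l(l+1)) = √(l/(l+1)), so l/(l+1) = cos²(24.095°) = 0.8333.
Thus l = 0.8333/(1 − 0.8333) ≈ 5.
Then |L| = ℏ√(5·6) = √30 ℏ.

l = 5, |L| = √30 ℏ ≈ 5.477ℏ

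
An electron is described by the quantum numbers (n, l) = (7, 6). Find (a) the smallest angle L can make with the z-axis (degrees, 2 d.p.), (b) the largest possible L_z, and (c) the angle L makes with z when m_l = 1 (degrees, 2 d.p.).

cos θ_min = 6/√42, so θ_min ≈ 22.21°.
L_z,max = lℏ = 6ℏ.
For m_l = 1: cos θ = 1/√42, θ ≈ 81.12°.

θ_min ≈ 22.21°; L_z,max = 6ℏ; θ(m_l=1) ≈ 81.12°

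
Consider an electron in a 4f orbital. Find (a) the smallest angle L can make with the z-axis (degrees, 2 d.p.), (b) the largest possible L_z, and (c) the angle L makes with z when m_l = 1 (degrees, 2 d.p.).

θ_min ≈ 30.00°; L_z,max = 3ℏ; θ(m_l=1) ≈ 73.22°

The 4f subshell has l = 3.
cos θ_min = 3/√12, so θ_min ≈ 30.00°.
L_z,max = lℏ = 3ℏ.
For m_l = 1: cos θ = 1/√12, θ ≈ 73.22°.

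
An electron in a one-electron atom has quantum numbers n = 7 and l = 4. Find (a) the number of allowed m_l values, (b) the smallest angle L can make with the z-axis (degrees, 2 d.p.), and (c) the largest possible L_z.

There are 2l+1 = 9 values of m_l.
cos θ_min = 4/√20, so θ_min ≈ 26.57°.
L_z,max = lℏ = 4ℏ.

9 values; θ_min ≈ 26.57°; L_z,max = 4ℏ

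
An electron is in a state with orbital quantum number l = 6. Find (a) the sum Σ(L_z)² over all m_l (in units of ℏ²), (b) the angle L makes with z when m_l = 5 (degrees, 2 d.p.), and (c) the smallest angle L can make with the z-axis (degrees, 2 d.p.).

Σ m_l² = 182, so Σ(L_z)² = 182 ℏ².
For m_l = 5: cos θ = 5/√42, θ ≈ 39.51°.
cos θ_min = 6/√42, so θ_min ≈ 22.21°.

Σ(L_z)² = 182 ℏ²; θ(m_l=5) ≈ 39.51°; θ_min ≈ 22.21°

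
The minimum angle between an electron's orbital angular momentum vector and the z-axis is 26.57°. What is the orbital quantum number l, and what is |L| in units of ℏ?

cos²θ_min = l/(l+1) = 0.7999.
l = cos²θ/sin²θ ≈ 4.
Then |L| = ℏ√(4·5) = 2√5 ℏ.

l = 4, |L| = 2√5 ℏ ≈ 4.472ℏ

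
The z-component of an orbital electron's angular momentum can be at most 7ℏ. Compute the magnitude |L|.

|L| = 2√14 ℏ ≈ 7.483ℏ

The maximum L_z equals lℏ, giving l = 7.
|L| = √(l(l+1)) ℏ = 2√14 ℏ.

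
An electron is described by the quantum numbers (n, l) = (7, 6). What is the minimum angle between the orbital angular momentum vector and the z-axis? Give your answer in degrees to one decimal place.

θ_min ≈ 22.2°

|L| = ℏ√(l(l+1)) = √42 ℏ.
The smallest angle corresponds to the largest L_z, i.e. m_l = l = 6, giving L_z = 6ℏ.
cos θ_min = 6/√42, so θ_min ≈ 22.2°.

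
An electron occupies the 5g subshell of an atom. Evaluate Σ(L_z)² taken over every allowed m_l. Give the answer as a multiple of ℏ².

Σ(L_z)² = 60 ℏ²

For 5g, l = 4.
m_l ∈ {-4, -3, -2, -1, 0, 1, 2, 3, 4}.
Summing m² from −4 to 4: Σ m_l² = 60.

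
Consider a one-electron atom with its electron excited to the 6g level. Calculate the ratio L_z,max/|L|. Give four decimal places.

L_z,max/|L| = 0.8944

The 6g level has l = 4.
|L| = 2√5 ℏ ≈ 4.4721ℏ, while L_z,max = lℏ = 4ℏ.
L_z,max/|L| = 4/√20 = 0.8944.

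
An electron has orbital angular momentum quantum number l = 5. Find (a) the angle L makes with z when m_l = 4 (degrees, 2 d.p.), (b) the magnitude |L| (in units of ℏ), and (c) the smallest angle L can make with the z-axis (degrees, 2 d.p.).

θ(m_l=4) ≈ 43.09°; |L| = √30 ℏ ≈ 5.477ℏ; θ_min ≈ 24.09°

For m_l = 4: cos θ = 4/√30, θ ≈ 43.09°.
|L| = ℏ√(5·6) = √30 ℏ ≈ 5.477ℏ.
cos θ_min = 5/√30, so θ_min ≈ 24.09°.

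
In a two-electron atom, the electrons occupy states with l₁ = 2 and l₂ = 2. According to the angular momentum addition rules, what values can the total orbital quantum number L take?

L = 0, 1, 2, 3, 4

By the triangle rule, |l₁ − l₂| ≤ L ≤ l₁ + l₂.
L ∈ {0, 1, 2, 3, 4}.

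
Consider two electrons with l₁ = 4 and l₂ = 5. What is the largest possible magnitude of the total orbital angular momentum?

|L_tot|_max = 3√10 ℏ ≈ 9.487ℏ

L runs from |4 − 5| = 1 to 4 + 5 = 9.
Allowed values: L = 1, 2, 3, 4, 5, 6, 7, 8, 9.
The largest magnitude corresponds to L = 9: |L_tot| = ℏ√(9·10) = 3√10 ℏ.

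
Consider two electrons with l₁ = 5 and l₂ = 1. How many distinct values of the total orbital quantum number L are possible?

L runs from |5 − 1| = 4 to 5 + 1 = 6.
So L can be 4, 5, 6.
That is 3 values.

3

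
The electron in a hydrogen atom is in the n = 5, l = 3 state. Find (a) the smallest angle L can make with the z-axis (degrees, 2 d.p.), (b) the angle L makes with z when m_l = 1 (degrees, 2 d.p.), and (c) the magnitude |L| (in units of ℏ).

cos θ_min = 3/√12, so θ_min ≈ 30.00°.
For m_l = 1: cos θ = 1/√12, θ ≈ 73.22°.
|L| = ℏ√(3·4) = 2√3 ℏ ≈ 3.464ℏ.

θ_min ≈ 30.00°; θ(m_l=1) ≈ 73.22°; |L| = 2√3 ℏ ≈ 3.464ℏ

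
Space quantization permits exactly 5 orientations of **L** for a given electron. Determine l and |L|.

l = 2, |L| = √6 ℏ ≈ 2.449ℏ

2l + 1 = 5 ⇒ l = 2.
Then |L| = √(l(l+1)) ℏ = √6 ℏ.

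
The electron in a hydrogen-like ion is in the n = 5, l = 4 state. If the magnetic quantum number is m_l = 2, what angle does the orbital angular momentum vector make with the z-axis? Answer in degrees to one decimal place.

|L| = √(l(l+1)) ℏ = 2√5 ℏ.
L_z = m_l ℏ = 2ℏ.
cos θ = L_z/|L| = 2/√20, so θ ≈ 63.4°.

θ ≈ 63.4°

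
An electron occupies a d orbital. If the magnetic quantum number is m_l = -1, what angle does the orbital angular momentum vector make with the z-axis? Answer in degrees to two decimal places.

For a d orbital, l = 2.
|L| = √(l(l+1)) ℏ = √6 ℏ.
L_z = m_l ℏ = −1ℏ.
cos θ = L_z/|L| = -1/√6, so θ ≈ 114.09°.

θ ≈ 114.09°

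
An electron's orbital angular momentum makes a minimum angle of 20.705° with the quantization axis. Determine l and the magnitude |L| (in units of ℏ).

l = 7, |L| = 2√14 ℏ ≈ 7.483ℏ

cos θ_min = l/√(l(l+1)) = √(l/(l+1)), so l/(l+1) = cos²(20.705°) = 0.8750.
Thus l = 0.8750/(1 − 0.8750) ≈ 7.
Then |L| = ℏ√(7·8) = 2√14 ℏ.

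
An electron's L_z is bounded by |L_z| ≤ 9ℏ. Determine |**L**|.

|L| = 3√10 ℏ ≈ 9.487ℏ

The maximum L_z equals lℏ, giving l = 9.
Then |L| = ℏ√(9·10) = 3√10 ℏ.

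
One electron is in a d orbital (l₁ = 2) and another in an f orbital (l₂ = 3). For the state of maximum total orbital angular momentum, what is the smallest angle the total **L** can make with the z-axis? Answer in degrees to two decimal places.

The total orbital quantum number L ranges from |l₁ − l₂| to l₁ + l₂ in integer steps.
L ∈ {1, 2, 3, 4, 5}.
The maximum is L = 5, with |L_tot| = ℏ√(5·6) = √30 ℏ.
The minimum angle with z is arccos(5/√30) ≈ 24.09°.

θ_min ≈ 24.09°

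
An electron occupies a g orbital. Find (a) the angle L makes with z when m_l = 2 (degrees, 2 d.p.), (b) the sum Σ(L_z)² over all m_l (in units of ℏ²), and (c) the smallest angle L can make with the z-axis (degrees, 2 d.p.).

θ(m_l=2) ≈ 63.43°; Σ(L_z)² = 60 ℏ²; θ_min ≈ 26.57°

A g state has l = 4.
For m_l = 2: cos θ = 2/√20, θ ≈ 63.43°.
Σ m_l² = 60, so Σ(L_z)² = 60 ℏ².
cos θ_min = 4/√20, so θ_min ≈ 26.57°.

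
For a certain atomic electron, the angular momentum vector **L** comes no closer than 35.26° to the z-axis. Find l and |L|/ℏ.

l = 2, |L| = √6 ℏ ≈ 2.449ℏ

cos θ_min = l/√(l(l+1)) = √(l/(l+1)), so l/(l+1) = cos²(35.26°) = 0.6667.
Thus l = 0.6667/(1 − 0.6667) ≈ 2.
Then |L| = ℏ√(2·3) = √6 ℏ.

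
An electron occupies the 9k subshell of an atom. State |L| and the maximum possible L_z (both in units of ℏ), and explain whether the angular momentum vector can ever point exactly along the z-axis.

No: L_z,max = 7ℏ < |L| = 2√14 ℏ ≈ 7.483ℏ

The 9k subshell has l = 7.
|L| = 2√14 ℏ ≈ 7.4833ℏ, while L_z,max = lℏ = 7ℏ.
Since |L| > L_z,max, the vector can never point exactly along z; the closest it comes is θ_min = arccos(7/√56) ≈ 20.7°.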